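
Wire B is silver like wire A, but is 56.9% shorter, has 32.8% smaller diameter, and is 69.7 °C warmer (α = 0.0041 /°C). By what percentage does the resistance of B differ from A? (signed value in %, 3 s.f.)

22.7%

R ∝ ρL/d² with ρ ∝ (1+αΔT), so R_B/R_A = (1 − 56.9/100) × (1 − 32.8/100)⁻² × (1 + 0.0041×69.7)
= 0.431 × 2.214 × 1.286 = 1.227
(R_B − R_A)/R_A = 1.227 − 1 = 22.7%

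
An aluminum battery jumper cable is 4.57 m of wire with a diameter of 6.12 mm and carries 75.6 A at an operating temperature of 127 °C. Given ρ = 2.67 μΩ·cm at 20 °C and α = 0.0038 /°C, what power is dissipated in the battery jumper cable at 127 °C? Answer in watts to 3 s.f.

ρ = 2.67 μΩ·cm = 2.67×10^-8 Ω·m
A = π(d/2)² = π(3.0600e-03 m)² = 2.942e-05 m²
R₍20₎ = ρL/A = (2.67×10^-8)(4.57)/(2.942e-05) = 0.004148 Ω
R₍127₎ = R₍20₎(1 + αΔT) = 0.004148 × (1 + 0.0038×107) = 0.005835 Ω
P = I²R = (75.6)² × 0.005835 = 33.3 W

33.3 W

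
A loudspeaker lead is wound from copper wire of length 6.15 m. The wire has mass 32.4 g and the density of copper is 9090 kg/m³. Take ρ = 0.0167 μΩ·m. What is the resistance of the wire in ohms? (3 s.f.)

ρ = 0.0167 μΩ·m = 1.67×10^-8 Ω·m
A = m/(density·L) = 0.0324/(9090×6.15) = 5.7957e-07 m²
R = ρL/A = (1.67×10^-8)(6.15)/(5.7957e-07) = 0.177 Ω

0.177 Ω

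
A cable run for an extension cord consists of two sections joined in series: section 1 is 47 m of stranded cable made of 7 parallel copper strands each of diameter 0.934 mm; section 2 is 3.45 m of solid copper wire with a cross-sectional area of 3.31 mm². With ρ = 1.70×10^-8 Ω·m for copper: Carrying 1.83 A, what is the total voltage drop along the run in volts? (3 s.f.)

Section 1: A_strand = π(4.6700e-04)² = 6.851e-07 m²; R₁ = ρL/(N·A_s) = (1.70×10^-8)(47)/(7×6.851e-07) = 0.1666 Ω
Section 2: A = 3.31 mm² = 3.310e-06 m²
R₂ = (1.70×10^-8)(3.45)/(3.310e-06) = 0.01772 Ω
R = R₁ + R₂ = 0.1843 Ω
V = IR = 1.83 × 0.1843 = 0.337 V

0.337 V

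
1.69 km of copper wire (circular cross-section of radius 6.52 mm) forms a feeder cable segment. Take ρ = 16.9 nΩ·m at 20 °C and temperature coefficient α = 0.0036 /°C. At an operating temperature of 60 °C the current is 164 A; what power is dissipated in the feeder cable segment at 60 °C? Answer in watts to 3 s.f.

ρ = 16.9 nΩ·m = 1.69×10^-8 Ω·m
A = πr² = π(6.5200e-03 m)² = 1.336e-04 m²
R₍20₎ = ρL/A = (1.69×10^-8)(1690)/(1.336e-04) = 0.2139 Ω
R₍60₎ = R₍20₎(1 + αΔT) = 0.2139 × (1 + 0.0036×40) = 0.2447 Ω
P = I²R = (164)² × 0.2447 = 6580 W

6580 W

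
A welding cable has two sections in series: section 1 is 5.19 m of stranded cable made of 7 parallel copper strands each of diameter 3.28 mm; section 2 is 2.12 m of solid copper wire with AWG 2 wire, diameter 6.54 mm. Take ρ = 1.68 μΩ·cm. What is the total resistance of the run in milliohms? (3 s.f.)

ρ = 1.68 μΩ·cm = 1.68×10^-8 Ω·m
Section 1: A_strand = π(1.6400e-03)² = 8.450e-06 m²; R₁ = ρL/(N·A_s) = (1.68×10^-8)(5.19)/(7×8.450e-06) = 0.001474 Ω
Section 2: A = π(6.54/2 mm)² = π(3.2700e-03 m)² = 3.359e-05 m²
R₂ = (1.68×10^-8)(2.12)/(3.359e-05) = 0.00106 Ω
R = R₁ + R₂ = 2.53 mΩ

2.53 mΩ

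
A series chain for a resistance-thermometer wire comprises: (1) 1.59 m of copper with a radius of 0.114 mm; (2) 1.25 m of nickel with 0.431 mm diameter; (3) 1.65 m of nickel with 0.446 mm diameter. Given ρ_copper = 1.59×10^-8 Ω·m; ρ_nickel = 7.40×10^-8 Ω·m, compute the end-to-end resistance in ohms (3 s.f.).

Seg 1: A = πr² = π(1.1400e-04 m)² = 4.083e-08 m²
R_1 = (1.59×10^-8)(1.59)/(4.083e-08) = 0.6192 Ω
Seg 2: A = π(d/2)² = π(2.1550e-04 m)² = 1.459e-07 m²
R_2 = (7.40×10^-8)(1.25)/(1.459e-07) = 0.634 Ω
Seg 3: A = π(d/2)² = π(2.2300e-04 m)² = 1.562e-07 m²
R_3 = (7.40×10^-8)(1.65)/(1.562e-07) = 0.7815 Ω
R_total = R_1 + R_2 + R_3 = 2.03 Ω

2.03 Ω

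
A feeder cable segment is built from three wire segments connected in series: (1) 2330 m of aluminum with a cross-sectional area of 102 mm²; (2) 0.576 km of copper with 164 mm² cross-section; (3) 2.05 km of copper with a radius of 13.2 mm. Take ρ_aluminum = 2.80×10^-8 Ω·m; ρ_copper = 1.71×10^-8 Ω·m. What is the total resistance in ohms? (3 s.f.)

Seg 1: A = 102 mm² = 1.020e-04 m²
R_1 = (2.80×10^-8)(2330)/(1.020e-04) = 0.6396 Ω
Seg 2: A = 164 mm² = 1.640e-04 m²
R_2 = (1.71×10^-8)(576)/(1.640e-04) = 0.06006 Ω
Seg 3: A = πr² = π(1.3200e-02 m)² = 5.474e-04 m²
R_3 = (1.71×10^-8)(2050)/(5.474e-04) = 0.06404 Ω
R_total = R_1 + R_2 + R_3 = 0.764 Ω

0.764 Ω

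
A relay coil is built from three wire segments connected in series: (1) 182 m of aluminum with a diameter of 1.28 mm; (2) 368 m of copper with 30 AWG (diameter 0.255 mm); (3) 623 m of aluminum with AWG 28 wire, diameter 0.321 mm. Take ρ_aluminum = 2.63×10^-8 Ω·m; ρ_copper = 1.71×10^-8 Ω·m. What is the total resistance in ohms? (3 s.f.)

329 Ω

Seg 1: A = π(d/2)² = π(6.4000e-04 m)² = 1.287e-06 m²
R_1 = (2.63×10^-8)(182)/(1.287e-06) = 3.72 Ω
Seg 2: A = π(0.255/2 mm)² = π(1.2750e-04 m)² = 5.107e-08 m²
R_2 = (1.71×10^-8)(368)/(5.107e-08) = 123.2 Ω
Seg 3: A = π(0.321/2 mm)² = π(1.6050e-04 m)² = 8.093e-08 m²
R_3 = (2.63×10^-8)(623)/(8.093e-08) = 202.5 Ω
R_total = R_1 + R_2 + R_3 = 329 Ω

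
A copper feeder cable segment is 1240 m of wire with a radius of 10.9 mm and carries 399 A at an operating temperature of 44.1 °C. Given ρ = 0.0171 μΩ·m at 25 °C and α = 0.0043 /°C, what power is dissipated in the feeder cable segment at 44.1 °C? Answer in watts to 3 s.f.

ρ = 0.0171 μΩ·m = 1.71×10^-8 Ω·m
A = πr² = π(1.0900e-02 m)² = 3.733e-04 m²
R₍25₎ = ρL/A = (1.71×10^-8)(1240)/(3.733e-04) = 0.05681 Ω
R₍44.1₎ = R₍25₎(1 + αΔT) = 0.05681 × (1 + 0.0043×19.1) = 0.06147 Ω
P = I²R = (399)² × 0.06147 = 9790 W

9790 W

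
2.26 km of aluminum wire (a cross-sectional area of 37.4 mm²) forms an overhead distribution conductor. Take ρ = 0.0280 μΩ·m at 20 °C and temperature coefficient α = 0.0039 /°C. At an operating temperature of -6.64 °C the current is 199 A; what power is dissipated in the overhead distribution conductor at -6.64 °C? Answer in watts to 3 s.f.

60000 W

ρ = 0.0280 μΩ·m = 2.80×10^-8 Ω·m
A = 37.4 mm² = 3.740e-05 m²
R₍20₎ = ρL/A = (2.80×10^-8)(2260)/(3.740e-05) = 1.692 Ω
R₍-6.64₎ = R₍20₎(1 + αΔT) = 1.692 × (1 + 0.0039×-26.6) = 1.516 Ω
P = I²R = (199)² × 1.516 = 60000 W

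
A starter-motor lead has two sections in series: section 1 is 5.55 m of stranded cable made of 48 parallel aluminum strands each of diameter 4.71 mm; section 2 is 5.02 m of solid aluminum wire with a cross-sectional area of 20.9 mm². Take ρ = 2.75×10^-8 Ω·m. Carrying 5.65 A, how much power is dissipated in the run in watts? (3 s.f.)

0.217 W

Section 1: A_strand = π(2.3550e-03)² = 1.742e-05 m²; R₁ = ρL/(N·A_s) = (2.75×10^-8)(5.55)/(48×1.742e-05) = 1.825×10^-4 Ω
Section 2: A = 20.9 mm² = 2.090e-05 m²
R₂ = (2.75×10^-8)(5.02)/(2.090e-05) = 0.006605 Ω
R = R₁ + R₂ = 0.006788 Ω
P = I²R = (5.65)² × 0.006788 = 0.217 W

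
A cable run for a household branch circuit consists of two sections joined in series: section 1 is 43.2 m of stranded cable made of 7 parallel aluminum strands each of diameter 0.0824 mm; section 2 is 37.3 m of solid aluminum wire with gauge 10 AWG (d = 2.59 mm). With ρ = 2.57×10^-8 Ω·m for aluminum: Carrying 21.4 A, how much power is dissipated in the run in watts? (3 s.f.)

13700 W

Section 1: A_strand = π(4.1200e-05)² = 5.333e-09 m²; R₁ = ρL/(N·A_s) = (2.57×10^-8)(43.2)/(7×5.333e-09) = 29.74 Ω
Section 2: A = π(2.59/2 mm)² = π(1.2950e-03 m)² = 5.269e-06 m²
R₂ = (2.57×10^-8)(37.3)/(5.269e-06) = 0.182 Ω
R = R₁ + R₂ = 29.92 Ω
P = I²R = (21.4)² × 29.92 = 13700 W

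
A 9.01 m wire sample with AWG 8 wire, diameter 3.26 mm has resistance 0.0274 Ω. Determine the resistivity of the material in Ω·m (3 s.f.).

2.54×10^-8 Ω·m

A = π(3.26/2 mm)² = π(1.6300e-03 m)² = 8.347e-06 m²
ρ = RA/L = (0.0274)(8.347e-06)/(9.01) = 2.54×10^-8 Ω·m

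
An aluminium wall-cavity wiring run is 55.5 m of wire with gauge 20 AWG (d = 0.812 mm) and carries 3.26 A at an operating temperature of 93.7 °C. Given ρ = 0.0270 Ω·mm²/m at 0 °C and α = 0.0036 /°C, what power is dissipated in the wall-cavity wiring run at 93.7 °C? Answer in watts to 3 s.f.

41.1 W

ρ = 0.0270 Ω·mm²/m = 2.70×10^-8 Ω·m
A = π(0.812/2 mm)² = π(4.0600e-04 m)² = 5.178e-07 m²
R₍0₎ = ρL/A = (2.70×10^-8)(55.5)/(5.178e-07) = 2.894 Ω
R₍93.7₎ = R₍0₎(1 + αΔT) = 2.894 × (1 + 0.0036×93.7) = 3.87 Ω
P = I²R = (3.26)² × 3.87 = 41.1 W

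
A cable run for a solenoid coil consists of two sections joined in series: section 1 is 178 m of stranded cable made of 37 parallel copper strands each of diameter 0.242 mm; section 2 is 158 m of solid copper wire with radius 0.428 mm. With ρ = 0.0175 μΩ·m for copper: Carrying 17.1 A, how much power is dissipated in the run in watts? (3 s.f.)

1940 W

ρ = 0.0175 μΩ·m = 1.75×10^-8 Ω·m
Section 1: A_strand = π(1.2100e-04)² = 4.600e-08 m²; R₁ = ρL/(N·A_s) = (1.75×10^-8)(178)/(37×4.600e-08) = 1.83 Ω
Section 2: A = πr² = π(4.2800e-04 m)² = 5.755e-07 m²
R₂ = (1.75×10^-8)(158)/(5.755e-07) = 4.805 Ω
R = R₁ + R₂ = 6.635 Ω
P = I²R = (17.1)² × 6.635 = 1940 W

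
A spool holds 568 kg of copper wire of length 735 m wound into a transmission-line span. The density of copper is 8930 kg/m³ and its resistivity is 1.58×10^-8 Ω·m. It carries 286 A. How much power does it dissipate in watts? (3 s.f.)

11000 W

A = m/(density·L) = 568/(8930×735) = 8.6539e-05 m²
R = ρL/A = (1.58×10^-8)(735)/(8.6539e-05) = 0.1342 Ω
P = I²R = (286)² × 0.1342 = 11000 W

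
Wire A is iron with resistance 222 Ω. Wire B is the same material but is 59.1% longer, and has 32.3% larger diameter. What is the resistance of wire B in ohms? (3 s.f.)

202 Ω

R ∝ L/d², so R_B/R_A = (1 + 59.1/100) × (1 + 32.3/100)⁻²
= 1.591 × 0.5713 = 0.909
R_B = 0.909 × 222 = 202 Ω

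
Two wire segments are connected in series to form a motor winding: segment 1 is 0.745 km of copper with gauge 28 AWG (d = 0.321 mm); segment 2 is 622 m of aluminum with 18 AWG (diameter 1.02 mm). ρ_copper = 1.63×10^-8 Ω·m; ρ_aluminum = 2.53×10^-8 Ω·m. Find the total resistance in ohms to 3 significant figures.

169 Ω

Segment 1: A = π(0.321/2 mm)² = π(1.6050e-04 m)² = 8.093e-08 m²
R₁ = ρL/A = (1.63×10^-8)(745)/(8.093e-08) = 150.1 Ω
Segment 2: A = π(1.02/2 mm)² = π(5.1000e-04 m)² = 8.171e-07 m²
R₂ = (2.53×10^-8)(622)/(8.171e-07) = 19.26 Ω
R = R₁ + R₂ = 169 Ω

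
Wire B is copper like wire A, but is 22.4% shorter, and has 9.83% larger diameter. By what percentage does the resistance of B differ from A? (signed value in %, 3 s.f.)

-35.7%

R ∝ L/d², so R_B/R_A = (1 − 22.4/100) × (1 + 9.83/100)⁻²
= 0.776 × 0.829 = 0.6433
(R_B − R_A)/R_A = 0.6433 − 1 = -35.7%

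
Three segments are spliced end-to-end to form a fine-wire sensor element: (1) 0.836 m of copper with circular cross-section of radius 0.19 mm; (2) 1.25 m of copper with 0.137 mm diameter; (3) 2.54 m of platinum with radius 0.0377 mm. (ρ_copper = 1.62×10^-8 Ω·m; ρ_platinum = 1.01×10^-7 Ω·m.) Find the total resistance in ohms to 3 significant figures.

58.9 Ω

Seg 1: A = πr² = π(1.9000e-04 m)² = 1.134e-07 m²
R_1 = (1.62×10^-8)(0.836)/(1.134e-07) = 0.1194 Ω
Seg 2: A = π(d/2)² = π(6.8500e-05 m)² = 1.474e-08 m²
R_2 = (1.62×10^-8)(1.25)/(1.474e-08) = 1.374 Ω
Seg 3: A = πr² = π(3.7700e-05 m)² = 4.465e-09 m²
R_3 = (1.01×10^-7)(2.54)/(4.465e-09) = 57.45 Ω
R_total = R_1 + R_2 + R_3 = 58.9 Ω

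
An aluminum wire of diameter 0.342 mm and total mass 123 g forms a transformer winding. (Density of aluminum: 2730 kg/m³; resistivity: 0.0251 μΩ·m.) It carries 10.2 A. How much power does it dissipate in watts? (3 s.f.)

ρ = 0.0251 μΩ·m = 2.51×10^-8 Ω·m
A = π(d/2)² = π(1.7100e-04 m)² = 9.1863e-08 m²
L = m/(density·A) = 0.123/(2730×9.1863e-08) = 490.5 m
R = ρL/A = (2.51×10^-8)(490.5)/(9.1863e-08) = 134 Ω
P = I²R = (10.2)² × 134 = 13900 W

13900 W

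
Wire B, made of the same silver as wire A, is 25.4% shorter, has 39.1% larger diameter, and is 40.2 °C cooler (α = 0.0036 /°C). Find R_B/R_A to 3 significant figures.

0.330

R ∝ ρL/d² with ρ ∝ (1+αΔT), so R_B/R_A = (1 − 25.4/100) × (1 + 39.1/100)⁻² × (1 − 0.0036×40.2)
= 0.746 × 0.5168 × 0.8553 = 0.330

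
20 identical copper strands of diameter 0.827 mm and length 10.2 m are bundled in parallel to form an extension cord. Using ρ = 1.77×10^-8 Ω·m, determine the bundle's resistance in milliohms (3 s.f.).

A_strand = π(4.1350e-04 m)² = 5.372e-07 m²
R_strand = ρL/A = (1.77×10^-8)(10.2)/(5.372e-07) = 0.3361 Ω
R_total = R_strand/N = 0.3361/20 = 16.8 mΩ

16.8 mΩ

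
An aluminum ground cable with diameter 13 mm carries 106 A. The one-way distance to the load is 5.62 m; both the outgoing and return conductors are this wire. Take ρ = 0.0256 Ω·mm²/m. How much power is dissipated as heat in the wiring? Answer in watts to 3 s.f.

24.4 W

ρ = 0.0256 Ω·mm²/m = 2.56×10^-8 Ω·m
A = π(d/2)² = π(6.5000e-03 m)² = 1.327e-04 m²
Total conductor length (both ways) L = 2 × 5.62 = 11.24 m
R = ρL/A = (2.56×10^-8)(11.24)/(1.327e-04) = 0.002168 Ω
P = I²R = (106)² × 0.002168 = 24.4 W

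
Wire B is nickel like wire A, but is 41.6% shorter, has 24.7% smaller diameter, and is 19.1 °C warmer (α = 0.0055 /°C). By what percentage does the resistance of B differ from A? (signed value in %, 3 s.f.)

13.8%

R ∝ ρL/d² with ρ ∝ (1+αΔT), so R_B/R_A = (1 − 41.6/100) × (1 − 24.7/100)⁻² × (1 + 0.0055×19.1)
= 0.584 × 1.764 × 1.105 = 1.138
(R_B − R_A)/R_A = 1.138 − 1 = 13.8%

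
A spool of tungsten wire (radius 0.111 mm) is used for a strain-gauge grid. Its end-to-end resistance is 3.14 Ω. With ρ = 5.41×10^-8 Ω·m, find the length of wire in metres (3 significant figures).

A = πr² = π(1.1100e-04 m)² = 3.871e-08 m²
L = RA/ρ = (3.14)(3.871e-08)/(5.41×10^-8) = 2.25 m

2.25 m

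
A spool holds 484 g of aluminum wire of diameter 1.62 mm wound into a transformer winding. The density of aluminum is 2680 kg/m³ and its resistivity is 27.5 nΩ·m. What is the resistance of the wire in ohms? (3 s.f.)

1.17 Ω

ρ = 27.5 nΩ·m = 2.75×10^-8 Ω·m
A = π(d/2)² = π(8.1000e-04 m)² = 2.0612e-06 m²
L = m/(density·A) = 0.484/(2680×2.0612e-06) = 87.62 m
R = ρL/A = (2.75×10^-8)(87.62)/(2.0612e-06) = 1.17 Ω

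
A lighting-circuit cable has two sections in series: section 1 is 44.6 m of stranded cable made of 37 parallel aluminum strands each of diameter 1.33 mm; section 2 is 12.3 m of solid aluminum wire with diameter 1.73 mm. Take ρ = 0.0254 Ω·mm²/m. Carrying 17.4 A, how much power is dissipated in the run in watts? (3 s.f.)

46.9 W

ρ = 0.0254 Ω·mm²/m = 2.54×10^-8 Ω·m
Section 1: A_strand = π(6.6500e-04)² = 1.389e-06 m²; R₁ = ρL/(N·A_s) = (2.54×10^-8)(44.6)/(37×1.389e-06) = 0.02204 Ω
Section 2: A = π(d/2)² = π(8.6500e-04 m)² = 2.351e-06 m²
R₂ = (2.54×10^-8)(12.3)/(2.351e-06) = 0.1329 Ω
R = R₁ + R₂ = 0.1549 Ω
P = I²R = (17.4)² × 0.1549 = 46.9 W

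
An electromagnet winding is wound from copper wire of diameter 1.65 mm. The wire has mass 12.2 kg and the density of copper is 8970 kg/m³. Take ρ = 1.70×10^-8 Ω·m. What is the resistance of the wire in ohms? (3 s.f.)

A = π(d/2)² = π(8.2500e-04 m)² = 2.1382e-06 m²
L = m/(density·A) = 12.2/(8970×2.1382e-06) = 636.1 m
R = ρL/A = (1.70×10^-8)(636.1)/(2.1382e-06) = 5.06 Ω

5.06 Ω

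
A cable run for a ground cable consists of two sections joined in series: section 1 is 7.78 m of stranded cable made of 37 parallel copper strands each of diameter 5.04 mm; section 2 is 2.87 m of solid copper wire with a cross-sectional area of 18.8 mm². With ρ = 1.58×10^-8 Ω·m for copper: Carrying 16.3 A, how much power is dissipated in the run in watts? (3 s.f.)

Section 1: A_strand = π(2.5200e-03)² = 1.995e-05 m²; R₁ = ρL/(N·A_s) = (1.58×10^-8)(7.78)/(37×1.995e-05) = 1.665×10^-4 Ω
Section 2: A = 18.8 mm² = 1.880e-05 m²
R₂ = (1.58×10^-8)(2.87)/(1.880e-05) = 0.002412 Ω
R = R₁ + R₂ = 0.002579 Ω
P = I²R = (16.3)² × 0.002579 = 0.685 W

0.685 W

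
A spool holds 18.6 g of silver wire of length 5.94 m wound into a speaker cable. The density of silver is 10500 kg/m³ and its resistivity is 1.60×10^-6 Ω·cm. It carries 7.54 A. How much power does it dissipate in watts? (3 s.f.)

18.1 W

ρ = 1.60×10^-6 Ω·cm = 1.60×10^-8 Ω·m
A = m/(density·L) = 0.0186/(10500×5.94) = 2.9822e-07 m²
R = ρL/A = (1.60×10^-8)(5.94)/(2.9822e-07) = 0.3187 Ω
P = I²R = (7.54)² × 0.3187 = 18.1 W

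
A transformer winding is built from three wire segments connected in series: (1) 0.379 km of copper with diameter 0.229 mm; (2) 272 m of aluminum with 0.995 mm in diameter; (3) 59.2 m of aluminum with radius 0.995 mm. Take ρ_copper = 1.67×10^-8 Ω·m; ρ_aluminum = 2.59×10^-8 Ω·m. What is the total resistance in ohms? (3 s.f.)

Seg 1: A = π(d/2)² = π(1.1450e-04 m)² = 4.119e-08 m²
R_1 = (1.67×10^-8)(379)/(4.119e-08) = 153.7 Ω
Seg 2: A = π(d/2)² = π(4.9750e-04 m)² = 7.776e-07 m²
R_2 = (2.59×10^-8)(272)/(7.776e-07) = 9.06 Ω
Seg 3: A = πr² = π(9.9500e-04 m)² = 3.110e-06 m²
R_3 = (2.59×10^-8)(59.2)/(3.110e-06) = 0.493 Ω
R_total = R_1 + R_2 + R_3 = 163 Ω

163 Ω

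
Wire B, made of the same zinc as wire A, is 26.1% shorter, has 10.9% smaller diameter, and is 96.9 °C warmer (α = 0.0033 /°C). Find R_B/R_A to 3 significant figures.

1.23

R ∝ ρL/d² with ρ ∝ (1+αΔT), so R_B/R_A = (1 − 26.1/100) × (1 − 10.9/100)⁻² × (1 + 0.0033×96.9)
= 0.739 × 1.26 × 1.32 = 1.23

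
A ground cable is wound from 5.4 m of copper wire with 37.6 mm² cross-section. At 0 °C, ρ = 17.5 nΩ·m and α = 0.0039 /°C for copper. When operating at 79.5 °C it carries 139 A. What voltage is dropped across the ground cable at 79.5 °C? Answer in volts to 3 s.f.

0.458 V

ρ = 17.5 nΩ·m = 1.75×10^-8 Ω·m
A = 37.6 mm² = 3.760e-05 m²
R₍0₎ = ρL/A = (1.75×10^-8)(5.4)/(3.760e-05) = 0.002513 Ω
R₍79.5₎ = R₍0₎(1 + αΔT) = 0.002513 × (1 + 0.0039×79.5) = 0.003293 Ω
V = IR = 139 × 0.003293 = 0.458 V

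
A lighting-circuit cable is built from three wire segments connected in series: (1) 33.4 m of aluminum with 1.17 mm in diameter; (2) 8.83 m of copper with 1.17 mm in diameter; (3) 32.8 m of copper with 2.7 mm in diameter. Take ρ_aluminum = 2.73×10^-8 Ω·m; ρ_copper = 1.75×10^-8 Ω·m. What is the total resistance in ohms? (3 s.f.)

1.09 Ω

Seg 1: A = π(d/2)² = π(5.8500e-04 m)² = 1.075e-06 m²
R_1 = (2.73×10^-8)(33.4)/(1.075e-06) = 0.8481 Ω
Seg 2: A = π(d/2)² = π(5.8500e-04 m)² = 1.075e-06 m²
R_2 = (1.75×10^-8)(8.83)/(1.075e-06) = 0.1437 Ω
Seg 3: A = π(d/2)² = π(1.3500e-03 m)² = 5.726e-06 m²
R_3 = (1.75×10^-8)(32.8)/(5.726e-06) = 0.1003 Ω
R_total = R_1 + R_2 + R_3 = 1.09 Ω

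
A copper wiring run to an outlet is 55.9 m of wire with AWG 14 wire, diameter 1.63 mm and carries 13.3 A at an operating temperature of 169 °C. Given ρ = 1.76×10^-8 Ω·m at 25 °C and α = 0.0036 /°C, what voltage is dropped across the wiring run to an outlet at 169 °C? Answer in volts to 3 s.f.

A = π(1.63/2 mm)² = π(8.1500e-04 m)² = 2.087e-06 m²
R₍25₎ = ρL/A = (1.76×10^-8)(55.9)/(2.087e-06) = 0.4715 Ω
R₍169₎ = R₍25₎(1 + αΔT) = 0.4715 × (1 + 0.0036×144) = 0.7159 Ω
V = IR = 13.3 × 0.7159 = 9.52 V

9.52 V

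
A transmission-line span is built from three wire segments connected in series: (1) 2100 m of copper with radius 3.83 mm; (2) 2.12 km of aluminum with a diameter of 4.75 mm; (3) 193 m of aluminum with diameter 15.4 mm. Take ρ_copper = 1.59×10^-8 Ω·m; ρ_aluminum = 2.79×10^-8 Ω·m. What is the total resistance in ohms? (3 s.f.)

Seg 1: A = πr² = π(3.8300e-03 m)² = 4.608e-05 m²
R_1 = (1.59×10^-8)(2100)/(4.608e-05) = 0.7246 Ω
Seg 2: A = π(d/2)² = π(2.3750e-03 m)² = 1.772e-05 m²
R_2 = (2.79×10^-8)(2120)/(1.772e-05) = 3.338 Ω
Seg 3: A = π(d/2)² = π(7.7000e-03 m)² = 1.863e-04 m²
R_3 = (2.79×10^-8)(193)/(1.863e-04) = 0.02891 Ω
R_total = R_1 + R_2 + R_3 = 4.09 Ω

4.09 Ω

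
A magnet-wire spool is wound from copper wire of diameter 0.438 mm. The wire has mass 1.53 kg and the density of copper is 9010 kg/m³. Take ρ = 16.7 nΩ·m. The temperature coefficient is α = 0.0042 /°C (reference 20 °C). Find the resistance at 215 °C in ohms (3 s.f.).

227 Ω

ρ = 16.7 nΩ·m = 1.67×10^-8 Ω·m
A = π(d/2)² = π(2.1900e-04 m)² = 1.5067e-07 m²
L = m/(density·A) = 1.53/(9010×1.5067e-07) = 1127 m
R = ρL/A = (1.67×10^-8)(1127)/(1.5067e-07) = 124.9 Ω
R(215 °C) = 124.9 × (1 + 0.0042×195) = 227 Ω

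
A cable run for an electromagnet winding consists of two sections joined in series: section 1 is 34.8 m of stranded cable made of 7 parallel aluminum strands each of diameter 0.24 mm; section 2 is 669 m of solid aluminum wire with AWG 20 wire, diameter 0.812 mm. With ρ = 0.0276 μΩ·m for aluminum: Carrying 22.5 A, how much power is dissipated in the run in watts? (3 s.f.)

19600 W

ρ = 0.0276 μΩ·m = 2.76×10^-8 Ω·m
Section 1: A_strand = π(1.2000e-04)² = 4.524e-08 m²; R₁ = ρL/(N·A_s) = (2.76×10^-8)(34.8)/(7×4.524e-08) = 3.033 Ω
Section 2: A = π(0.812/2 mm)² = π(4.0600e-04 m)² = 5.178e-07 m²
R₂ = (2.76×10^-8)(669)/(5.178e-07) = 35.66 Ω
R = R₁ + R₂ = 38.69 Ω
P = I²R = (22.5)² × 38.69 = 19600 W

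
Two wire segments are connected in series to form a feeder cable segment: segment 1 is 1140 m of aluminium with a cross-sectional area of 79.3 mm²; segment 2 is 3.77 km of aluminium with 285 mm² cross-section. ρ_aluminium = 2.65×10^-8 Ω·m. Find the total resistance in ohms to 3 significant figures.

Segment 1: A = 79.3 mm² = 7.930e-05 m²
R₁ = ρL/A = (2.65×10^-8)(1140)/(7.930e-05) = 0.381 Ω
Segment 2: A = 285 mm² = 2.850e-04 m²
R₂ = (2.65×10^-8)(3770)/(2.850e-04) = 0.3505 Ω
R = R₁ + R₂ = 0.732 Ω

0.732 Ω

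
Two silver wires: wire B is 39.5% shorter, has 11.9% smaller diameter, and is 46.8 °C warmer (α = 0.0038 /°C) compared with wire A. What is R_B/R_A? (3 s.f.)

0.918

R ∝ ρL/d² with ρ ∝ (1+αΔT), so R_B/R_A = (1 − 39.5/100) × (1 − 11.9/100)⁻² × (1 + 0.0038×46.8)
= 0.605 × 1.288 × 1.178 = 0.918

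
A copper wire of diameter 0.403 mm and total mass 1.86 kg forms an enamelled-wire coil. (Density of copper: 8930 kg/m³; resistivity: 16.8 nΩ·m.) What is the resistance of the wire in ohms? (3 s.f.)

ρ = 16.8 nΩ·m = 1.68×10^-8 Ω·m
A = π(d/2)² = π(2.0150e-04 m)² = 1.2756e-07 m²
L = m/(density·A) = 1.86/(8930×1.2756e-07) = 1633 m
R = ρL/A = (1.68×10^-8)(1633)/(1.2756e-07) = 215 Ω

215 Ω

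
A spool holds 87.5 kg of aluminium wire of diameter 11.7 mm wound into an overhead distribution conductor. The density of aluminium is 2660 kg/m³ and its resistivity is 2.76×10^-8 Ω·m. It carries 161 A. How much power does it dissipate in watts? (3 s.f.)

A = π(d/2)² = π(5.8500e-03 m)² = 1.0751e-04 m²
L = m/(density·A) = 87.5/(2660×1.0751e-04) = 306 m
R = ρL/A = (2.76×10^-8)(306)/(1.0751e-04) = 0.07854 Ω
P = I²R = (161)² × 0.07854 = 2040 W

2040 W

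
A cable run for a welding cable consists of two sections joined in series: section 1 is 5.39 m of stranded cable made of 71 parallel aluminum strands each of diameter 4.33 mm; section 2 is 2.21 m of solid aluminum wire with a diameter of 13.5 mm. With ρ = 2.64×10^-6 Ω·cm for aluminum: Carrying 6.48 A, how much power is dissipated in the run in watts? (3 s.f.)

0.0228 W

ρ = 2.64×10^-6 Ω·cm = 2.64×10^-8 Ω·m
Section 1: A_strand = π(2.1650e-03)² = 1.473e-05 m²; R₁ = ρL/(N·A_s) = (2.64×10^-8)(5.39)/(71×1.473e-05) = 1.361×10^-4 Ω
Section 2: A = π(d/2)² = π(6.7500e-03 m)² = 1.431e-04 m²
R₂ = (2.64×10^-8)(2.21)/(1.431e-04) = 4.076×10^-4 Ω
R = R₁ + R₂ = 5.437×10^-4 Ω
P = I²R = (6.48)² × 5.437×10^-4 = 0.0228 W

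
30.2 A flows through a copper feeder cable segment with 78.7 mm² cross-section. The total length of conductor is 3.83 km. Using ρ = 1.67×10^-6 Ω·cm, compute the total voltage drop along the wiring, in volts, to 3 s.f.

24.5 V

ρ = 1.67×10^-6 Ω·cm = 1.67×10^-8 Ω·m
A = 78.7 mm² = 7.870e-05 m²
R = ρL/A = (1.67×10^-8)(3830)/(7.870e-05) = 0.8127 Ω
V = IR = 30.2 × 0.8127 = 24.5 V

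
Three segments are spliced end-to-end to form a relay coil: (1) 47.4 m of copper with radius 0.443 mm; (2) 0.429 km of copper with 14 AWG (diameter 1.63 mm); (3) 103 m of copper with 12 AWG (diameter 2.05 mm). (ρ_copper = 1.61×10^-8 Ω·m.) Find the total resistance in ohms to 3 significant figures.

Seg 1: A = πr² = π(4.4300e-04 m)² = 6.165e-07 m²
R_1 = (1.61×10^-8)(47.4)/(6.165e-07) = 1.238 Ω
Seg 2: A = π(1.63/2 mm)² = π(8.1500e-04 m)² = 2.087e-06 m²
R_2 = (1.61×10^-8)(429)/(2.087e-06) = 3.31 Ω
Seg 3: A = π(2.05/2 mm)² = π(1.0250e-03 m)² = 3.301e-06 m²
R_3 = (1.61×10^-8)(103)/(3.301e-06) = 0.5024 Ω
R_total = R_1 + R_2 + R_3 = 5.05 Ω

5.05 Ω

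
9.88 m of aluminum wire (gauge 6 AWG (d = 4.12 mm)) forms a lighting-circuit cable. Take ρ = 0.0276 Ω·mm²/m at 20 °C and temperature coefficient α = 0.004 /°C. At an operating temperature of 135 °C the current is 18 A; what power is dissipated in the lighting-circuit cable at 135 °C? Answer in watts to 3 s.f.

9.68 W

ρ = 0.0276 Ω·mm²/m = 2.76×10^-8 Ω·m
A = π(4.12/2 mm)² = π(2.0600e-03 m)² = 1.333e-05 m²
R₍20₎ = ρL/A = (2.76×10^-8)(9.88)/(1.333e-05) = 0.02045 Ω
R₍135₎ = R₍20₎(1 + αΔT) = 0.02045 × (1 + 0.004×115) = 0.02986 Ω
P = I²R = (18)² × 0.02986 = 9.68 W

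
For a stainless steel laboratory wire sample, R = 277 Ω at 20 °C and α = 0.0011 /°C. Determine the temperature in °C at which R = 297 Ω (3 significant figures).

85.6 °C

R = R₀(1 + α(T − T₀)) ⇒ T = T₀ + (R/R₀ − 1)/α
T = 20 + (297/277 − 1)/0.0011 = 20 + (0.0722)/0.0011 = 85.6 °C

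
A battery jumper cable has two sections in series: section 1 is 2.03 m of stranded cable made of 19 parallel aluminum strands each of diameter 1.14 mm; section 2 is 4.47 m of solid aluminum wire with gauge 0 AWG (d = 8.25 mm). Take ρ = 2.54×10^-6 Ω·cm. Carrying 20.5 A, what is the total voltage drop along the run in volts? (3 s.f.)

0.0980 V

ρ = 2.54×10^-6 Ω·cm = 2.54×10^-8 Ω·m
Section 1: A_strand = π(5.7000e-04)² = 1.021e-06 m²; R₁ = ρL/(N·A_s) = (2.54×10^-8)(2.03)/(19×1.021e-06) = 0.002659 Ω
Section 2: A = π(8.25/2 mm)² = π(4.1250e-03 m)² = 5.346e-05 m²
R₂ = (2.54×10^-8)(4.47)/(5.346e-05) = 0.002124 Ω
R = R₁ + R₂ = 0.004783 Ω
V = IR = 20.5 × 0.004783 = 0.0980 V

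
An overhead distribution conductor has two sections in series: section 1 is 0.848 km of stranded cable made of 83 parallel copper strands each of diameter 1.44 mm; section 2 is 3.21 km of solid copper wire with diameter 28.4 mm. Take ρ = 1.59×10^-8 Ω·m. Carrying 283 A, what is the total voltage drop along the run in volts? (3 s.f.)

51.0 V

Section 1: A_strand = π(7.2000e-04)² = 1.629e-06 m²; R₁ = ρL/(N·A_s) = (1.59×10^-8)(848)/(83×1.629e-06) = 0.09975 Ω
Section 2: A = π(d/2)² = π(1.4200e-02 m)² = 6.335e-04 m²
R₂ = (1.59×10^-8)(3210)/(6.335e-04) = 0.08057 Ω
R = R₁ + R₂ = 0.1803 Ω
V = IR = 283 × 0.1803 = 51.0 V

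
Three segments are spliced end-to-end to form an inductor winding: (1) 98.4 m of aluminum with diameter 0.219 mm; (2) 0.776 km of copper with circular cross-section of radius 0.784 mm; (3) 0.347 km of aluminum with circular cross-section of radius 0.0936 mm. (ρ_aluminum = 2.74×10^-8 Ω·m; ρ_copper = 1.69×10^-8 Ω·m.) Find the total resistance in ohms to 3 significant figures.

Seg 1: A = π(d/2)² = π(1.0950e-04 m)² = 3.767e-08 m²
R_1 = (2.74×10^-8)(98.4)/(3.767e-08) = 71.58 Ω
Seg 2: A = πr² = π(7.8400e-04 m)² = 1.931e-06 m²
R_2 = (1.69×10^-8)(776)/(1.931e-06) = 6.792 Ω
Seg 3: A = πr² = π(9.3600e-05 m)² = 2.752e-08 m²
R_3 = (2.74×10^-8)(347)/(2.752e-08) = 345.4 Ω
R_total = R_1 + R_2 + R_3 = 424 Ω

424 Ω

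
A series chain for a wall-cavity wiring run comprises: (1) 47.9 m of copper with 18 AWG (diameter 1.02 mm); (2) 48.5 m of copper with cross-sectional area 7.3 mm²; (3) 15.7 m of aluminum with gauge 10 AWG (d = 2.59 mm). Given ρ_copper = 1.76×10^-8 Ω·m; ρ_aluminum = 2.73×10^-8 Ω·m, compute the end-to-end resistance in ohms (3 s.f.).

Seg 1: A = π(1.02/2 mm)² = π(5.1000e-04 m)² = 8.171e-07 m²
R_1 = (1.76×10^-8)(47.9)/(8.171e-07) = 1.032 Ω
Seg 2: A = 7.3 mm² = 7.300e-06 m²
R_2 = (1.76×10^-8)(48.5)/(7.300e-06) = 0.1169 Ω
Seg 3: A = π(2.59/2 mm)² = π(1.2950e-03 m)² = 5.269e-06 m²
R_3 = (2.73×10^-8)(15.7)/(5.269e-06) = 0.08135 Ω
R_total = R_1 + R_2 + R_3 = 1.23 Ω

1.23 Ω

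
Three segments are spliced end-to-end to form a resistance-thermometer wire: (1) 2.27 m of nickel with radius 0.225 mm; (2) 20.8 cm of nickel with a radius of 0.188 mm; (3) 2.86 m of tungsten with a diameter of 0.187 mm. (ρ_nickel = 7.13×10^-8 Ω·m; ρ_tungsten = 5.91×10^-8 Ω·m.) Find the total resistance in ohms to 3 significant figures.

Seg 1: A = πr² = π(2.2500e-04 m)² = 1.590e-07 m²
R_1 = (7.13×10^-8)(2.27)/(1.590e-07) = 1.018 Ω
Seg 2: A = πr² = π(1.8800e-04 m)² = 1.110e-07 m²
R_2 = (7.13×10^-8)(0.208)/(1.110e-07) = 0.1336 Ω
Seg 3: A = π(d/2)² = π(9.3500e-05 m)² = 2.746e-08 m²
R_3 = (5.91×10^-8)(2.86)/(2.746e-08) = 6.154 Ω
R_total = R_1 + R_2 + R_3 = 7.31 Ω

7.31 Ω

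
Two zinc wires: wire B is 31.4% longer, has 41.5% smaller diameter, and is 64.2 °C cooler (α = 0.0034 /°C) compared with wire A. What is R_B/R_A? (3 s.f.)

3.00

R ∝ ρL/d² with ρ ∝ (1+αΔT), so R_B/R_A = (1 + 31.4/100) × (1 − 41.5/100)⁻² × (1 − 0.0034×64.2)
= 1.314 × 2.922 × 0.7817 = 3.00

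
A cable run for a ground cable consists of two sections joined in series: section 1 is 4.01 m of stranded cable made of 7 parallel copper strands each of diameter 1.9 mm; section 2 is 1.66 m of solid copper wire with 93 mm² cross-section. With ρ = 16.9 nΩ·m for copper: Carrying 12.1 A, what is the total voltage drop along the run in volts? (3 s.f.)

0.0450 V

ρ = 16.9 nΩ·m = 1.69×10^-8 Ω·m
Section 1: A_strand = π(9.5000e-04)² = 2.835e-06 m²; R₁ = ρL/(N·A_s) = (1.69×10^-8)(4.01)/(7×2.835e-06) = 0.003415 Ω
Section 2: A = 93 mm² = 9.300e-05 m²
R₂ = (1.69×10^-8)(1.66)/(9.300e-05) = 3.017×10^-4 Ω
R = R₁ + R₂ = 0.003716 Ω
V = IR = 12.1 × 0.003716 = 0.0450 V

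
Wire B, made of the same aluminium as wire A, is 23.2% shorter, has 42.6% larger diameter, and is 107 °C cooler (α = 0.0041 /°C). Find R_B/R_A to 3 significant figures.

R ∝ ρL/d² with ρ ∝ (1+αΔT), so R_B/R_A = (1 − 23.2/100) × (1 + 42.6/100)⁻² × (1 − 0.0041×107)
= 0.768 × 0.4918 × 0.5613 = 0.212

0.212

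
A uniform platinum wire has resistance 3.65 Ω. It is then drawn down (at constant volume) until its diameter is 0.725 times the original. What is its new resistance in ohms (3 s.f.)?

Volume constant ⇒ L' = L/r² with r = 0.725. R' = ρL'/A' = ρ(L/r²)/(πr²d₀²/4) = R/r⁴.
R' = 3.619 × 3.65 = 13.2 Ω

13.2 Ω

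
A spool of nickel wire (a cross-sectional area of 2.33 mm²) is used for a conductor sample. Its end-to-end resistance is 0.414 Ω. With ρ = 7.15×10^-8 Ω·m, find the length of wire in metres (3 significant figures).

13.5 m

A = 2.33 mm² = 2.330e-06 m²
L = RA/ρ = (0.414)(2.330e-06)/(7.15×10^-8) = 13.5 m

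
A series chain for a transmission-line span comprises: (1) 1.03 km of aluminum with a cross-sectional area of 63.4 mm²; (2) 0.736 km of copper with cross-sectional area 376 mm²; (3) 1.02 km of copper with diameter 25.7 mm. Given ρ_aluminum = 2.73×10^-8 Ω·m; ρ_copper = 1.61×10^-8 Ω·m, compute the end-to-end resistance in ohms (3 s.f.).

0.507 Ω

Seg 1: A = 63.4 mm² = 6.340e-05 m²
R_1 = (2.73×10^-8)(1030)/(6.340e-05) = 0.4435 Ω
Seg 2: A = 376 mm² = 3.760e-04 m²
R_2 = (1.61×10^-8)(736)/(3.760e-04) = 0.03151 Ω
Seg 3: A = π(d/2)² = π(1.2850e-02 m)² = 5.187e-04 m²
R_3 = (1.61×10^-8)(1020)/(5.187e-04) = 0.03166 Ω
R_total = R_1 + R_2 + R_3 = 0.507 Ω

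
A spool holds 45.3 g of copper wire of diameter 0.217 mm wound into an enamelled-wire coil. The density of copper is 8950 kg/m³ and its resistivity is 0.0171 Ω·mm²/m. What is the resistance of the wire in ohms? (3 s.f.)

63.3 Ω

ρ = 0.0171 Ω·mm²/m = 1.71×10^-8 Ω·m
A = π(d/2)² = π(1.0850e-04 m)² = 3.6984e-08 m²
L = m/(density·A) = 0.0453/(8950×3.6984e-08) = 136.9 m
R = ρL/A = (1.71×10^-8)(136.9)/(3.6984e-08) = 63.3 Ω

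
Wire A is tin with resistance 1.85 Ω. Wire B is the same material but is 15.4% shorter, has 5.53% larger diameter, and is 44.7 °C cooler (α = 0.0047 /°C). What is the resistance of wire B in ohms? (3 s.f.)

R ∝ ρL/d² with ρ ∝ (1+αΔT), so R_B/R_A = (1 − 15.4/100) × (1 + 5.53/100)⁻² × (1 − 0.0047×44.7)
= 0.846 × 0.8979 × 0.7899 = 0.6001
R_B = 0.6001 × 1.85 = 1.11 Ω

1.11 Ω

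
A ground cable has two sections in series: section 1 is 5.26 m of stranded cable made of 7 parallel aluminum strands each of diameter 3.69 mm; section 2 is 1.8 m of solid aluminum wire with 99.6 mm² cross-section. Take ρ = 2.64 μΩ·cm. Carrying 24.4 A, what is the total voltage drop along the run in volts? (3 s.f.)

0.0569 V

ρ = 2.64 μΩ·cm = 2.64×10^-8 Ω·m
Section 1: A_strand = π(1.8450e-03)² = 1.069e-05 m²; R₁ = ρL/(N·A_s) = (2.64×10^-8)(5.26)/(7×1.069e-05) = 0.001855 Ω
Section 2: A = 99.6 mm² = 9.960e-05 m²
R₂ = (2.64×10^-8)(1.8)/(9.960e-05) = 4.771×10^-4 Ω
R = R₁ + R₂ = 0.002332 Ω
V = IR = 24.4 × 0.002332 = 0.0569 V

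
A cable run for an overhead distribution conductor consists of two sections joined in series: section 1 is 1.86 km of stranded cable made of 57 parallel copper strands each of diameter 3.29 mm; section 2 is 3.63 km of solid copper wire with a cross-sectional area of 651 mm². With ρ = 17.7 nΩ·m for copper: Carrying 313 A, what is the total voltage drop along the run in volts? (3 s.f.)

ρ = 17.7 nΩ·m = 1.77×10^-8 Ω·m
Section 1: A_strand = π(1.6450e-03)² = 8.501e-06 m²; R₁ = ρL/(N·A_s) = (1.77×10^-8)(1860)/(57×8.501e-06) = 0.06794 Ω
Section 2: A = 651 mm² = 6.510e-04 m²
R₂ = (1.77×10^-8)(3630)/(6.510e-04) = 0.0987 Ω
R = R₁ + R₂ = 0.1666 Ω
V = IR = 313 × 0.1666 = 52.2 V

52.2 V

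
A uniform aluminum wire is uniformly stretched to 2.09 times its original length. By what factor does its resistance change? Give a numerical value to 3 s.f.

Volume constant ⇒ A' = A/k with k = 2.09. R' = ρ(kL)/(A/k) = k²R.
Factor = 4.37

4.37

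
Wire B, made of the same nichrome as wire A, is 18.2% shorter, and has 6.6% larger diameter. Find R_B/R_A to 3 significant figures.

R ∝ L/d², so R_B/R_A = (1 − 18.2/100) × (1 + 6.6/100)⁻²
= 0.818 × 0.88 = 0.720

0.720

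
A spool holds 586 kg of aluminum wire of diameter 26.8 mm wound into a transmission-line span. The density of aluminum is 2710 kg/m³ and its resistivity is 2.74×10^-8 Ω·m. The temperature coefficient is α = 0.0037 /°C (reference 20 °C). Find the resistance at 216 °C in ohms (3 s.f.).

0.0321 Ω

A = π(d/2)² = π(1.3400e-02 m)² = 5.6410e-04 m²
L = m/(density·A) = 586/(2710×5.6410e-04) = 383.3 m
R = ρL/A = (2.74×10^-8)(383.3)/(5.6410e-04) = 0.01862 Ω
R(216 °C) = 0.01862 × (1 + 0.0037×196) = 0.0321 Ω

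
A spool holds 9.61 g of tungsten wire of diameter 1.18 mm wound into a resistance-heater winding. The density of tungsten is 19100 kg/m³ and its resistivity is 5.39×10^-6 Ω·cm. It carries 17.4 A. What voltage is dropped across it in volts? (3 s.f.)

0.395 V

ρ = 5.39×10^-6 Ω·cm = 5.39×10^-8 Ω·m
A = π(d/2)² = π(5.9000e-04 m)² = 1.0936e-06 m²
L = m/(density·A) = 0.00961/(19100×1.0936e-06) = 0.4601 m
R = ρL/A = (5.39×10^-8)(0.4601)/(1.0936e-06) = 0.02268 Ω
V = IR = 17.4 × 0.02268 = 0.395 V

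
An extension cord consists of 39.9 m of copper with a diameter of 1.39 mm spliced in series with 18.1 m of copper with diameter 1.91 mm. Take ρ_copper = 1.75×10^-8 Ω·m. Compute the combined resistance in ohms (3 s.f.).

0.571 Ω

Segment 1: A = π(d/2)² = π(6.9500e-04 m)² = 1.517e-06 m²
R₁ = ρL/A = (1.75×10^-8)(39.9)/(1.517e-06) = 0.4601 Ω
Segment 2: A = π(d/2)² = π(9.5500e-04 m)² = 2.865e-06 m²
R₂ = (1.75×10^-8)(18.1)/(2.865e-06) = 0.1106 Ω
R = R₁ + R₂ = 0.571 Ω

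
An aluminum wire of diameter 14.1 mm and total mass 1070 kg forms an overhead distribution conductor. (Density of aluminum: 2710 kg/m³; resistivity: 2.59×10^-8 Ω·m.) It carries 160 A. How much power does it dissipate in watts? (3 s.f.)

A = π(d/2)² = π(7.0500e-03 m)² = 1.5615e-04 m²
L = m/(density·A) = 1070/(2710×1.5615e-04) = 2529 m
R = ρL/A = (2.59×10^-8)(2529)/(1.5615e-04) = 0.4194 Ω
P = I²R = (160)² × 0.4194 = 10700 W

10700 W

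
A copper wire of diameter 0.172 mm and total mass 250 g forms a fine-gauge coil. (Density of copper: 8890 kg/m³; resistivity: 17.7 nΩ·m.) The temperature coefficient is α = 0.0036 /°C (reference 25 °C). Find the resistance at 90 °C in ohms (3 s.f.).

ρ = 17.7 nΩ·m = 1.77×10^-8 Ω·m
A = π(d/2)² = π(8.6000e-05 m)² = 2.3235e-08 m²
L = m/(density·A) = 0.25/(8890×2.3235e-08) = 1210 m
R = ρL/A = (1.77×10^-8)(1210)/(2.3235e-08) = 922 Ω
R(90 °C) = 922 × (1 + 0.0036×65) = 1140 Ω

1140 Ω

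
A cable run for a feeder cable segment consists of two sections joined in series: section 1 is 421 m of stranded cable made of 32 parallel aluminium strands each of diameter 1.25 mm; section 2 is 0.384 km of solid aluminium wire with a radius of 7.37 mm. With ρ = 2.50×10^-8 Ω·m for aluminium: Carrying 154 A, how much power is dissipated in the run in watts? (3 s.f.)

7690 W

Section 1: A_strand = π(6.2500e-04)² = 1.227e-06 m²; R₁ = ρL/(N·A_s) = (2.50×10^-8)(421)/(32×1.227e-06) = 0.268 Ω
Section 2: A = πr² = π(7.3700e-03 m)² = 1.706e-04 m²
R₂ = (2.50×10^-8)(384)/(1.706e-04) = 0.05626 Ω
R = R₁ + R₂ = 0.3243 Ω
P = I²R = (154)² × 0.3243 = 7690 W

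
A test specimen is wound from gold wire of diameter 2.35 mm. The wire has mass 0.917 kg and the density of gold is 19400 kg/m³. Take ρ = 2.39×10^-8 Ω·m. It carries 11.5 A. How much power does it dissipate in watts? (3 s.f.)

7.94 W

A = π(d/2)² = π(1.1750e-03 m)² = 4.3374e-06 m²
L = m/(density·A) = 0.917/(19400×4.3374e-06) = 10.9 m
R = ρL/A = (2.39×10^-8)(10.9)/(4.3374e-06) = 0.06005 Ω
P = I²R = (11.5)² × 0.06005 = 7.94 W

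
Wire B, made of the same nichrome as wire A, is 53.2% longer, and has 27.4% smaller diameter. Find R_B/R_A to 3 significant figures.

R ∝ L/d², so R_B/R_A = (1 + 53.2/100) × (1 − 27.4/100)⁻²
= 1.532 × 1.897 = 2.91

2.91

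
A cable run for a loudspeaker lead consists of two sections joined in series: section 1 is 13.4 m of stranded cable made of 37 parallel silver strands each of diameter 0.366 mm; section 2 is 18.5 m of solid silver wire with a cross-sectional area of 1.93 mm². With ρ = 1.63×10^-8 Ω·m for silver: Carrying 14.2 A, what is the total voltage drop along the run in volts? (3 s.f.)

3.02 V

Section 1: A_strand = π(1.8300e-04)² = 1.052e-07 m²; R₁ = ρL/(N·A_s) = (1.63×10^-8)(13.4)/(37×1.052e-07) = 0.05611 Ω
Section 2: A = 1.93 mm² = 1.930e-06 m²
R₂ = (1.63×10^-8)(18.5)/(1.930e-06) = 0.1562 Ω
R = R₁ + R₂ = 0.2124 Ω
V = IR = 14.2 × 0.2124 = 3.02 V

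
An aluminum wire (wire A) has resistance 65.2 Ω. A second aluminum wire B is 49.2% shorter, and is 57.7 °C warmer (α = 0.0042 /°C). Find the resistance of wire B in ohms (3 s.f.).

R ∝ ρL/d² with ρ ∝ (1+αΔT), so R_B/R_A = (1 − 49.2/100) × (1 + 0.0042×57.7)
= 0.508 × 1.242 = 0.6311
R_B = 0.6311 × 65.2 = 41.1 Ω

41.1 Ω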